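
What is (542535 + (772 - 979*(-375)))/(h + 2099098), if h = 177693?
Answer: 910432/2276791 ≈ 0.39988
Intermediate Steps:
(542535 + (772 - 979*(-375)))/(h + 2099098) = (542535 + (772 - 979*(-375)))/(177693 + 2099098) = (542535 + (772 + 367125))/2276791 = (542535 + 367897)*(1/2276791) = 910432*(1/2276791) = 910432/2276791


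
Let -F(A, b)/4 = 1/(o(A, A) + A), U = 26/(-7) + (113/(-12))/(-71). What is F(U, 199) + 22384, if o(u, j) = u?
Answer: 478156552/21361 ≈ 22385.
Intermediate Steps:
U = -21361/5964 (U = 26*(-⅐) + (113*(-1/12))*(-1/71) = -26/7 - 113/12*(-1/71) = -26/7 + 113/852 = -21361/5964 ≈ -3.5817)
F(A, b) = -2/A (F(A, b) = -4/(A + A) = -4*1/(2*A) = -2/A)
F(U, 199) + 22384 = -2/(-21361/5964) + 22384 = -2*(-5964/21361) + 22384 = 11928/21361 + 22384 = 478156552/21361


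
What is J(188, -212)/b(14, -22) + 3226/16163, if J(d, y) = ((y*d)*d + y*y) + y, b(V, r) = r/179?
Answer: 10774474714832/177793 ≈ 6.0601e+7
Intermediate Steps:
b(V, r) = r/179 (b(V, r) = r*(1/179) = r/179)
J(d, y) = y + y² + y*d² (J(d, y) = ((d*y)*d + y²) + y = (y*d² + y²) + y = (y² + y*d²) + y = y + y² + y*d²)
J(188, -212)/b(14, -22) + 3226/16163 = (-212*(1 - 212 + 188²))/(((1/179)*(-22))) + 3226/16163 = (-212*(1 - 212 + 35344))/(-22/179) + 3226*(1/16163) = -212*35133*(-179/22) + 3226/16163 = -7448196*(-179/22) + 3226/16163 = 666613542/11 + 3226/16163 = 10774474714832/177793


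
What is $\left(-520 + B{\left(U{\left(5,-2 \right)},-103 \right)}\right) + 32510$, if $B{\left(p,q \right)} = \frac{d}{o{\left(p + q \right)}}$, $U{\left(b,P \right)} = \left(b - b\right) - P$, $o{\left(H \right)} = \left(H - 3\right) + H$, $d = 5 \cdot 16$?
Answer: $\frac{1311574}{41} \approx 31990.0$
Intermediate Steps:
$d = 80$
$o{\left(H \right)} = -3 + 2 H$ ($o{\left(H \right)} = \left(-3 + H\right) + H = -3 + 2 H$)
$U{\left(b,P \right)} = - P$ ($U{\left(b,P \right)} = 0 - P = - P$)
$B{\left(p,q \right)} = \frac{80}{-3 + 2 p + 2 q}$ ($B{\left(p,q \right)} = \frac{80}{-3 + 2 \left(p + q\right)} = \frac{80}{-3 + \left(2 p + 2 q\right)} = \frac{80}{-3 + 2 p + 2 q}$)
$\left(-520 + B{\left(U{\left(5,-2 \right)},-103 \right)}\right) + 32510 = \left(-520 + \frac{80}{-3 + 2 \left(\left(-1\right) \left(-2\right)\right) + 2 \left(-103\right)}\right) + 32510 = \left(-520 + \frac{80}{-3 + 2 \cdot 2 - 206}\right) + 32510 = \left(-520 + \frac{80}{-3 + 4 - 206}\right) + 32510 = \left(-520 + \frac{80}{-205}\right) + 32510 = \left(-520 + 80 \left(- \frac{1}{205}\right)\right) + 32510 = \left(-520 - \frac{16}{41}\right) + 32510 = - \frac{21336}{41} + 32510 = \frac{1311574}{41}$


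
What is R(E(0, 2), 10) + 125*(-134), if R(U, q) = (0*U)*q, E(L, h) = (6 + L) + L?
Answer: -16750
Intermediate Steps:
E(L, h) = 6 + 2*L
R(U, q) = 0 (R(U, q) = 0*q = 0)
R(E(0, 2), 10) + 125*(-134) = 0 + 125*(-134) = 0 - 16750 = -16750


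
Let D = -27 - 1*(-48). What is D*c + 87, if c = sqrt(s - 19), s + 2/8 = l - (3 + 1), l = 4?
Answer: 87 + 21*I*sqrt(77)/2 ≈ 87.0 + 92.137*I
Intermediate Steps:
D = 21 (D = -27 + 48 = 21)
s = -1/4 (s = -1/4 + (4 - (3 + 1)) = -1/4 + (4 - 1*4) = -1/4 + (4 - 4) = -1/4 + 0 = -1/4 ≈ -0.25000)
c = I*sqrt(77)/2 (c = sqrt(-1/4 - 19) = sqrt(-77/4) = I*sqrt(77)/2 ≈ 4.3875*I)
D*c + 87 = 21*(I*sqrt(77)/2) + 87 = 21*I*sqrt(77)/2 + 87 = 87 + 21*I*sqrt(77)/2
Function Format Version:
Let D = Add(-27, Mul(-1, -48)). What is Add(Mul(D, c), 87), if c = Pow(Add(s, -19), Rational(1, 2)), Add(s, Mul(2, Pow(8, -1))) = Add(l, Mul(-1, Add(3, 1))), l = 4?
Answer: Add(87, Mul(Rational(21, 2), I, Pow(77, Rational(1, 2)))) ≈ Add(87.000, Mul(92.137, I))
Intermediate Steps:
D = 21 (D = Add(-27, 48) = 21)
s = Rational(-1, 4) (s = Add(Rational(-1, 4), Add(4, Mul(-1, Add(3, 1)))) = Add(Rational(-1, 4), Add(4, Mul(-1, 4))) = Add(Rational(-1, 4), Add(4, -4)) = Add(Rational(-1, 4), 0) = Rational(-1, 4) ≈ -0.25000)
c = Mul(Rational(1, 2), I, Pow(77, Rational(1, 2))) (c = Pow(Add(Rational(-1, 4), -19), Rational(1, 2)) = Pow(Rational(-77, 4), Rational(1, 2)) = Mul(Rational(1, 2), I, Pow(77, Rational(1, 2))) ≈ Mul(4.3875, I))
Add(Mul(D, c), 87) = Add(Mul(21, Mul(Rational(1, 2), I, Pow(77, Rational(1, 2)))), 87) = Add(Mul(Rational(21, 2), I, Pow(77, Rational(1, 2))), 87) = Add(87, Mul(Rational(21, 2), I, Pow(77, Rational(1, 2))))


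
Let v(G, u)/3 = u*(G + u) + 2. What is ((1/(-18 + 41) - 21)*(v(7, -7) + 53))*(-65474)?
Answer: 1861949612/23 ≈ 8.0954e+7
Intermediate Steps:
v(G, u) = 6 + 3*u*(G + u) (v(G, u) = 3*(u*(G + u) + 2) = 3*(2 + u*(G + u)) = 6 + 3*u*(G + u))
((1/(-18 + 41) - 21)*(v(7, -7) + 53))*(-65474) = ((1/(-18 + 41) - 21)*((6 + 3*(-7)² + 3*7*(-7)) + 53))*(-65474) = ((1/23 - 21)*((6 + 3*49 - 147) + 53))*(-65474) = ((1/23 - 21)*((6 + 147 - 147) + 53))*(-65474) = -482*(6 + 53)/23*(-65474) = -482/23*59*(-65474) = -28438/23*(-65474) = 1861949612/23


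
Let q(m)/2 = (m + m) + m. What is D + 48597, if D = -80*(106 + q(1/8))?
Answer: 40057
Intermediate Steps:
q(m) = 6*m (q(m) = 2*((m + m) + m) = 2*(2*m + m) = 2*(3*m) = 6*m)
D = -8540 (D = -80*(106 + 6/8) = -80*(106 + 6*(⅛)) = -80*(106 + ¾) = -80*427/4 = -8540)
D + 48597 = -8540 + 48597 = 40057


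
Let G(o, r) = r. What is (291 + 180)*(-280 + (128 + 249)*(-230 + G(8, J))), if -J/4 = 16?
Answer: -52336578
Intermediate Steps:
J = -64 (J = -4*16 = -64)
(291 + 180)*(-280 + (128 + 249)*(-230 + G(8, J))) = (291 + 180)*(-280 + (128 + 249)*(-230 - 64)) = 471*(-280 + 377*(-294)) = 471*(-280 - 110838) = 471*(-111118) = -52336578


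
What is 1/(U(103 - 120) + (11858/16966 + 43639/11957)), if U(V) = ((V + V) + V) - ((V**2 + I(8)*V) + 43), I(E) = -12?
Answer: -101431231/59099049907 ≈ -0.0017163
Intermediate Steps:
U(V) = -43 - V**2 + 15*V (U(V) = ((V + V) + V) - ((V**2 - 12*V) + 43) = (2*V + V) - (43 + V**2 - 12*V) = 3*V + (-43 - V**2 + 12*V) = -43 - V**2 + 15*V)
1/(U(103 - 120) + (11858/16966 + 43639/11957)) = 1/((-43 - (103 - 120)**2 + 15*(103 - 120)) + (11858/16966 + 43639/11957)) = 1/((-43 - 1*(-17)**2 + 15*(-17)) + (11858*(1/16966) + 43639*(1/11957))) = 1/((-43 - 1*289 - 255) + (5929/8483 + 43639/11957)) = 1/((-43 - 289 - 255) + 441082690/101431231) = 1/(-587 + 441082690/101431231) = 1/(-59099049907/101431231) = -101431231/59099049907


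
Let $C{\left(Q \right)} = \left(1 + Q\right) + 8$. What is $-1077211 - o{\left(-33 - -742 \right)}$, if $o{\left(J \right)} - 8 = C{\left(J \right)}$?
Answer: $-1077937$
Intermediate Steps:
$C{\left(Q \right)} = 9 + Q$
$o{\left(J \right)} = 17 + J$ ($o{\left(J \right)} = 8 + \left(9 + J\right) = 17 + J$)
$-1077211 - o{\left(-33 - -742 \right)} = -1077211 - \left(17 - -709\right) = -1077211 - \left(17 + \left(-33 + 742\right)\right) = -1077211 - \left(17 + 709\right) = -1077211 - 726 = -1077937$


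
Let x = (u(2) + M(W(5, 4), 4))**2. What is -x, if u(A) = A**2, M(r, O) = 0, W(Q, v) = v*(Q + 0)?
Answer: -16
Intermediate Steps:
W(Q, v) = Q*v (W(Q, v) = v*Q = Q*v)
x = 16 (x = (2**2 + 0)**2 = (4 + 0)**2 = 4**2 = 16)
-x = -1*16 = -16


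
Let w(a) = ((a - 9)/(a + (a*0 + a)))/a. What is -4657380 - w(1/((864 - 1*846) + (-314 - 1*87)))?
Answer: -3997088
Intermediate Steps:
w(a) = (-9 + a)/(2*a²) (w(a) = ((-9 + a)/(a + (0 + a)))/a = ((-9 + a)/(a + a))/a = ((-9 + a)/((2*a)))/a = ((1/(2*a))*(-9 + a))/a = ((-9 + a)/(2*a))/a = (-9 + a)/(2*a²))
-4657380 - w(1/((864 - 1*846) + (-314 - 1*87))) = -4657380 - (-9 + 1/((864 - 1*846) + (-314 - 1*87)))/(2*(1/((864 - 1*846) + (-314 - 1*87)))²) = -4657380 - (-9 + 1/((864 - 846) + (-314 - 87)))/(2*(1/((864 - 846) + (-314 - 87)))²) = -4657380 - (-9 + 1/(18 - 401))/(2*(1/(18 - 401))²) = -4657380 - (-9 + 1/(-383))/(2*(1/(-383))²) = -4657380 - (-9 - 1/383)/(2*(-1/383)²) = -4657380 - 146689*(-3448)/(2*383) = -4657380 - 1*(-660292) = -4657380 + 660292 = -3997088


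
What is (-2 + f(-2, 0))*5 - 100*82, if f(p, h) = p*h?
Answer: -8210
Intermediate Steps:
f(p, h) = h*p
(-2 + f(-2, 0))*5 - 100*82 = (-2 + 0*(-2))*5 - 100*82 = (-2 + 0)*5 - 8200 = -2*5 - 8200 = -10 - 8200 = -8210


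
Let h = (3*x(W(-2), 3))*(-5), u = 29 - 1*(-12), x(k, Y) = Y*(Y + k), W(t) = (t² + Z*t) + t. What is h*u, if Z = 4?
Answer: 5535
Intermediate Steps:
W(t) = t² + 5*t (W(t) = (t² + 4*t) + t = t² + 5*t)
u = 41 (u = 29 + 12 = 41)
h = 135 (h = (3*(3*(3 - 2*(5 - 2))))*(-5) = (3*(3*(3 - 2*3)))*(-5) = (3*(3*(3 - 6)))*(-5) = (3*(3*(-3)))*(-5) = (3*(-9))*(-5) = -27*(-5) = 135)
h*u = 135*41 = 5535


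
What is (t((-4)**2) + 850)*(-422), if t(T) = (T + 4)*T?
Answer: -493740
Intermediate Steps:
t(T) = T*(4 + T) (t(T) = (4 + T)*T = T*(4 + T))
(t((-4)**2) + 850)*(-422) = ((-4)**2*(4 + (-4)**2) + 850)*(-422) = (16*(4 + 16) + 850)*(-422) = (16*20 + 850)*(-422) = (320 + 850)*(-422) = 1170*(-422) = -493740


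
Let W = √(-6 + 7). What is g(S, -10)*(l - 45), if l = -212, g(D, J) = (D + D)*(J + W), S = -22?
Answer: -101772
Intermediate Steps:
W = 1 (W = √1 = 1)
g(D, J) = 2*D*(1 + J) (g(D, J) = (D + D)*(J + 1) = (2*D)*(1 + J) = 2*D*(1 + J))
g(S, -10)*(l - 45) = (2*(-22)*(1 - 10))*(-212 - 45) = (2*(-22)*(-9))*(-257) = 396*(-257) = -101772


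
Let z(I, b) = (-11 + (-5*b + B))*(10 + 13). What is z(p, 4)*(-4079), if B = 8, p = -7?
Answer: 2157791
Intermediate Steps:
z(I, b) = -69 - 115*b (z(I, b) = (-11 + (-5*b + 8))*(10 + 13) = (-11 + (8 - 5*b))*23 = (-3 - 5*b)*23 = -69 - 115*b)
z(p, 4)*(-4079) = (-69 - 115*4)*(-4079) = (-69 - 460)*(-4079) = -529*(-4079) = 2157791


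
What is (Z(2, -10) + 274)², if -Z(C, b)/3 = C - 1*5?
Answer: 80089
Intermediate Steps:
Z(C, b) = 15 - 3*C (Z(C, b) = -3*(C - 1*5) = -3*(C - 5) = -3*(-5 + C) = 15 - 3*C)
(Z(2, -10) + 274)² = ((15 - 3*2) + 274)² = ((15 - 6) + 274)² = (9 + 274)² = 283² = 80089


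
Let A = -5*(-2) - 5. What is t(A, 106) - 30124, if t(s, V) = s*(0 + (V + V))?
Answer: -29064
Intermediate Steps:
A = 5 (A = 10 - 5 = 5)
t(s, V) = 2*V*s (t(s, V) = s*(0 + 2*V) = s*(2*V) = 2*V*s)
t(A, 106) - 30124 = 2*106*5 - 30124 = 1060 - 30124 = -29064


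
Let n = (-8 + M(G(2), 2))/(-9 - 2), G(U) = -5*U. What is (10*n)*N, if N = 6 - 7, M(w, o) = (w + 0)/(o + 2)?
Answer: -105/11 ≈ -9.5455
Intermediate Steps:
M(w, o) = w/(2 + o)
N = -1
n = 21/22 (n = (-8 + (-5*2)/(2 + 2))/(-9 - 2) = (-8 - 10/4)/(-11) = (-8 - 10*¼)*(-1/11) = (-8 - 5/2)*(-1/11) = -21/2*(-1/11) = 21/22 ≈ 0.95455)
(10*n)*N = (10*(21/22))*(-1) = (105/11)*(-1) = -105/11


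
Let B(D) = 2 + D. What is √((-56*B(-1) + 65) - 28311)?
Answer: I*√28302 ≈ 168.23*I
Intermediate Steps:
√((-56*B(-1) + 65) - 28311) = √((-56*(2 - 1) + 65) - 28311) = √((-56*1 + 65) - 28311) = √((-56 + 65) - 28311) = √(9 - 28311) = √(-28302) = I*√28302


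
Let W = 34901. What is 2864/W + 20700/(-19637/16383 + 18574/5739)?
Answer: 2515808710800868/247669257637 ≈ 10158.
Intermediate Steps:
2864/W + 20700/(-19637/16383 + 18574/5739) = 2864/34901 + 20700/(-19637/16383 + 18574/5739) = 2864/34901 + 20700/(21289011/10446893) = 2864/34901 + 20700*(10446893/21289011) = 2864/34901 + 72083561700/7096337 = 2515808710800868/247669257637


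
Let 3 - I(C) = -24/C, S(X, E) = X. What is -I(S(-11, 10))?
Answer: -9/11 ≈ -0.81818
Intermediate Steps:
I(C) = 3 + 24/C (I(C) = 3 - (-1)*24/C = 3 - (-24)/C = 3 + 24/C)
-I(S(-11, 10)) = -(3 + 24/(-11)) = -(3 + 24*(-1/11)) = -(3 - 24/11) = -1*9/11 = -9/11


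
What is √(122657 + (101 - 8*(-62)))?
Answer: √123254 ≈ 351.08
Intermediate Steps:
√(122657 + (101 - 8*(-62))) = √(122657 + (101 + 496)) = √(122657 + 597) = √123254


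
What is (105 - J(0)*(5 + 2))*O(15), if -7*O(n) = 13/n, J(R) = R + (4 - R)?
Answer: -143/15 ≈ -9.5333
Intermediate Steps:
J(R) = 4
O(n) = -13/(7*n)
(105 - J(0)*(5 + 2))*O(15) = (105 - 4*(5 + 2))*(-13/7/15) = (105 - 4*7)*(-13/7*1/15) = (105 - 1*28)*(-13/105) = (105 - 28)*(-13/105) = 77*(-13/105) = -143/15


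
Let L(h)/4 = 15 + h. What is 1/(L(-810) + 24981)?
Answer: 1/21801 ≈ 4.5869e-5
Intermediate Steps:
L(h) = 60 + 4*h (L(h) = 4*(15 + h) = 60 + 4*h)
1/(L(-810) + 24981) = 1/((60 + 4*(-810)) + 24981) = 1/((60 - 3240) + 24981) = 1/(-3180 + 24981) = 1/21801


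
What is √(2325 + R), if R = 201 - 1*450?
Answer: 2*√519 ≈ 45.563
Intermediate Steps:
R = -249 (R = 201 - 450 = -249)
√(2325 + R) = √(2325 - 249) = √2076 = 2*√519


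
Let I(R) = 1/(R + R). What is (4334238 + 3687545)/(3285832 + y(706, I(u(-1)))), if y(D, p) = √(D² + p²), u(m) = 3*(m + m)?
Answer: 3795585304097664/1554723566465471 - 96261396*√71774785/1554723566465471 ≈ 2.4408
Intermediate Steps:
u(m) = 6*m (u(m) = 3*(2*m) = 6*m)
I(R) = 1/(2*R)
(4334238 + 3687545)/(3285832 + y(706, I(u(-1)))) = (4334238 + 3687545)/(3285832 + √(706² + (1/(2*((6*(-1)))))²)) = 8021783/(3285832 + √(498436 + ((½)/(-6))²)) = 8021783/(3285832 + √(498436 + ((½)*(-⅙))²)) = 8021783/(3285832 + √(498436 + (-1/12)²)) = 8021783/(3285832 + √(498436 + 1/144)) = 8021783/(3285832 + √(71774785/144)) = 8021783/(3285832 + √71774785/12)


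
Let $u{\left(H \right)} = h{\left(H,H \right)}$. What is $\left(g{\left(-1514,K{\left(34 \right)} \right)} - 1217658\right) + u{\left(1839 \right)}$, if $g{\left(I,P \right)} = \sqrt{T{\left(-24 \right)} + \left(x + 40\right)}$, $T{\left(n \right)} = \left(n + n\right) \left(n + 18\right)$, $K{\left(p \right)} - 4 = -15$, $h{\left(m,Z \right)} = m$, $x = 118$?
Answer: $-1215819 + \sqrt{446} \approx -1.2158 \cdot 10^{6}$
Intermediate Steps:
$K{\left(p \right)} = -11$ ($K{\left(p \right)} = 4 - 15 = -11$)
$T{\left(n \right)} = 2 n \left(18 + n\right)$
$u{\left(H \right)} = H$
$g{\left(I,P \right)} = \sqrt{446}$ ($g{\left(I,P \right)} = \sqrt{2 \left(-24\right) \left(18 - 24\right) + \left(118 + 40\right)} = \sqrt{2 \left(-24\right) \left(-6\right) + 158} = \sqrt{288 + 158} = \sqrt{446}$)
$\left(g{\left(-1514,K{\left(34 \right)} \right)} - 1217658\right) + u{\left(1839 \right)} = \left(\sqrt{446} - 1217658\right) + 1839 = \left(-1217658 + \sqrt{446}\right) + 1839 = -1215819 + \sqrt{446}$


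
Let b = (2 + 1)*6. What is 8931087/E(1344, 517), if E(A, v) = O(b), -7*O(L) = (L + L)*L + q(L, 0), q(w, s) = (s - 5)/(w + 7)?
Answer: -312588045/3239 ≈ -96508.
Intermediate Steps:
q(w, s) = (-5 + s)/(7 + w)
b = 18 (b = 3*6 = 18)
O(L) = -2*L**2/7 + 5/(7*(7 + L)) (O(L) = -((L + L)*L + (-5 + 0)/(7 + L))/7 = -((2*L)*L - 5/(7 + L))/7 = -(2*L**2 - 5/(7 + L))/7 = -(-5/(7 + L) + 2*L**2)/7 = -2*L**2/7 + 5/(7*(7 + L)))
E(A, v) = -3239/35 (E(A, v) = (5 - 2*18**2*(7 + 18))/(7*(7 + 18)) = (1/7)*(5 - 2*324*25)/25 = (1/7)*(1/25)*(5 - 16200) = (1/7)*(1/25)*(-16195) = -3239/35)
8931087/E(1344, 517) = 8931087/(-3239/35) = 8931087*(-35/3239) = -312588045/3239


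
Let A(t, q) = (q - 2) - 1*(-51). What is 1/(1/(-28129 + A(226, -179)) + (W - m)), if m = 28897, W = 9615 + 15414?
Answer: -28259/109305813 ≈ -0.00025853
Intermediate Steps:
W = 25029
A(t, q) = 49 + q (A(t, q) = (-2 + q) + 51 = 49 + q)
1/(1/(-28129 + A(226, -179)) + (W - m)) = 1/(1/(-28129 + (49 - 179)) + (25029 - 1*28897)) = 1/(1/(-28129 - 130) + (25029 - 28897)) = 1/(1/(-28259) - 3868) = 1/(-1/28259 - 3868) = 1/(-109305813/28259) = -28259/109305813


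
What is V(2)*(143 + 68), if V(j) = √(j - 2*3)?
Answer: 422*I ≈ 422.0*I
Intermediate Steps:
V(j) = √(-6 + j) (V(j) = √(j - 6) = √(-6 + j))
V(2)*(143 + 68) = √(-6 + 2)*(143 + 68) = √(-4)*211 = (2*I)*211 = 422*I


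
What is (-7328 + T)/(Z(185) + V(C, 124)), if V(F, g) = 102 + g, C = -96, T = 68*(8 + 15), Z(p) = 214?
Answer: -131/10 ≈ -13.100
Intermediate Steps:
T = 1564 (T = 68*23 = 1564)
(-7328 + T)/(Z(185) + V(C, 124)) = (-7328 + 1564)/(214 + (102 + 124)) = -5764/(214 + 226) = -5764/440 = -5764*1/440 = -131/10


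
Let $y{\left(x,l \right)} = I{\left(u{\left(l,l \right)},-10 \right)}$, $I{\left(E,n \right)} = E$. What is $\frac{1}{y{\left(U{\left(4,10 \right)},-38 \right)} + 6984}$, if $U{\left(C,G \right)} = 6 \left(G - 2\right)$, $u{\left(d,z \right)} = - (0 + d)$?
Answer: $\frac{1}{7022} \approx 0.00014241$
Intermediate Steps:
$u{\left(d,z \right)} = - d$
$U{\left(C,G \right)} = -12 + 6 G$ ($U{\left(C,G \right)} = 6 \left(-2 + G\right) = -12 + 6 G$)
$y{\left(x,l \right)} = - l$
$\frac{1}{y{\left(U{\left(4,10 \right)},-38 \right)} + 6984} = \frac{1}{\left(-1\right) \left(-38\right) + 6984} = \frac{1}{38 + 6984} = \frac{1}{7022}$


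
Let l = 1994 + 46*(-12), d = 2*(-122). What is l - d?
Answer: 1686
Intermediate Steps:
d = -244
l = 1442 (l = 1994 - 552 = 1442)
l - d = 1442 - 1*(-244) = 1442 + 244 = 1686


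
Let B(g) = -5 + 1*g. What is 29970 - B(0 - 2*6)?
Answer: 29987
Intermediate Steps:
B(g) = -5 + g
29970 - B(0 - 2*6) = 29970 - (-5 + (0 - 2*6)) = 29970 - (-5 + (0 - 12)) = 29970 - (-5 - 12) = 29970 - 1*(-17) = 29970 + 17 = 29987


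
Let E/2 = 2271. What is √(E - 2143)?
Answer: √2399 ≈ 48.980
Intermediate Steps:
E = 4542 (E = 2*2271 = 4542)
√(E - 2143) = √(4542 - 2143) = √2399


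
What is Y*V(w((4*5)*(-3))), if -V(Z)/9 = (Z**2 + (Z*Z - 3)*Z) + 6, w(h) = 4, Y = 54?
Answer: -35964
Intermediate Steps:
V(Z) = -54 - 9*Z**2 - 9*Z*(-3 + Z**2) (V(Z) = -9*((Z**2 + (Z*Z - 3)*Z) + 6) = -9*((Z**2 + (Z**2 - 3)*Z) + 6) = -9*((Z**2 + (-3 + Z**2)*Z) + 6) = -9*((Z**2 + Z*(-3 + Z**2)) + 6) = -9*(6 + Z**2 + Z*(-3 + Z**2)) = -54 - 9*Z**2 - 9*Z*(-3 + Z**2))
Y*V(w((4*5)*(-3))) = 54*(-54 - 9*4**2 - 9*4**3 + 27*4) = 54*(-54 - 9*16 - 9*64 + 108) = 54*(-54 - 144 - 576 + 108) = 54*(-666) = -35964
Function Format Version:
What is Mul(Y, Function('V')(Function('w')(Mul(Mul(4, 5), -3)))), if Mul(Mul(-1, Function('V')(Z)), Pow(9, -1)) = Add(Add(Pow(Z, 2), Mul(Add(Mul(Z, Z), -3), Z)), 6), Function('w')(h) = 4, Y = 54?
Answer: -35964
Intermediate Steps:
Function('V')(Z) = Add(-54, Mul(-9, Pow(Z, 2)), Mul(-9, Z, Add(-3, Pow(Z, 2)))) (Function('V')(Z) = Mul(-9, Add(Add(Pow(Z, 2), Mul(Add(Mul(Z, Z), -3), Z)), 6)) = Mul(-9, Add(Add(Pow(Z, 2), Mul(Add(Pow(Z, 2), -3), Z)), 6)) = Mul(-9, Add(Add(Pow(Z, 2), Mul(Add(-3, Pow(Z, 2)), Z)), 6)) = Mul(-9, Add(Add(Pow(Z, 2), Mul(Z, Add(-3, Pow(Z, 2)))), 6)) = Mul(-9, Add(6, Pow(Z, 2), Mul(Z, Add(-3, Pow(Z, 2))))) = Add(-54, Mul(-9, Pow(Z, 2)), Mul(-9, Z, Add(-3, Pow(Z, 2)))))
Mul(Y, Function('V')(Function('w')(Mul(Mul(4, 5), -3)))) = Mul(54, Add(-54, Mul(-9, Pow(4, 2)), Mul(-9, Pow(4, 3)), Mul(27, 4))) = Mul(54, Add(-54, Mul(-9, 16), Mul(-9, 64), 108)) = Mul(54, Add(-54, -144, -576, 108)) = Mul(54, -666) = -35964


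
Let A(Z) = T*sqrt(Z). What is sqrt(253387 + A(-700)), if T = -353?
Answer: sqrt(253387 - 3530*I*sqrt(7)) ≈ 503.46 - 9.2753*I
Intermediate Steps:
A(Z) = -353*sqrt(Z)
sqrt(253387 + A(-700)) = sqrt(253387 - 3530*I*sqrt(7))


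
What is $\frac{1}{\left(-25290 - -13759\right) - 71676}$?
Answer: $- \frac{1}{83207} \approx -1.2018 \cdot 10^{-5}$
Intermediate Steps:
$\frac{1}{\left(-25290 - -13759\right) - 71676} = \frac{1}{\left(-25290 + 13759\right) - 71676} = \frac{1}{-11531 - 71676} = \frac{1}{-83207} = - \frac{1}{83207}$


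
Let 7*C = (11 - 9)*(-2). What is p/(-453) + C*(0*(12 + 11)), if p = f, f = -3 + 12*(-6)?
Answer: 25/151 ≈ 0.16556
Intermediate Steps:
f = -75 (f = -3 - 72 = -75)
p = -75
C = -4/7 (C = ((11 - 9)*(-2))/7 = (2*(-2))/7 = (⅐)*(-4) = -4/7 ≈ -0.57143)
p/(-453) + C*(0*(12 + 11)) = -75/(-453) - 0*(12 + 11) = -75*(-1/453) - 0*23 = 25/151 - 4/7*0 = 25/151 + 0 = 25/151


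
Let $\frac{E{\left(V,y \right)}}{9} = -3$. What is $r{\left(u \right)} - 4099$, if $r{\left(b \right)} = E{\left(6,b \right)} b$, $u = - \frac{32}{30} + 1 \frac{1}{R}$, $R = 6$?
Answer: $- \frac{40747}{10} \approx -4074.7$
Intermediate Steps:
$E{\left(V,y \right)} = -27$ ($E{\left(V,y \right)} = 9 \left(-3\right) = -27$)
$u = - \frac{9}{10}$ ($u = - \frac{32}{30} + 1 \cdot \frac{1}{6} = \left(-32\right) \frac{1}{30} + 1 \cdot \frac{1}{6} = - \frac{16}{15} + \frac{1}{6} = - \frac{9}{10} \approx -0.9$)
$r{\left(b \right)} = - 27 b$
$r{\left(u \right)} - 4099 = \left(-27\right) \left(- \frac{9}{10}\right) - 4099 = \frac{243}{10} - 4099 = - \frac{40747}{10}$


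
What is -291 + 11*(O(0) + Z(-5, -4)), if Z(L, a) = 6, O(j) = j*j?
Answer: -225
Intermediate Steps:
O(j) = j**2
-291 + 11*(O(0) + Z(-5, -4)) = -291 + 11*(0**2 + 6) = -291 + 11*(0 + 6) = -291 + 11*6 = -291 + 66 = -225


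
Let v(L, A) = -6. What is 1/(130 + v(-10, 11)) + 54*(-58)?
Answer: -388367/124 ≈ -3132.0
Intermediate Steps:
1/(130 + v(-10, 11)) + 54*(-58) = 1/(130 - 6) + 54*(-58) = 1/124 - 3132 = -388367/124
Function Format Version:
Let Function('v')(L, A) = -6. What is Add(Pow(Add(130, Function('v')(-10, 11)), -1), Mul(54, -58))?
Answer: Rational(-388367, 124) ≈ -3132.0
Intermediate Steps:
Add(Pow(Add(130, Function('v')(-10, 11)), -1), Mul(54, -58)) = Add(Pow(Add(130, -6), -1), Mul(54, -58)) = Add(Pow(124, -1), -3132) = Add(Rational(1, 124), -3132) = Rational(-388367, 124)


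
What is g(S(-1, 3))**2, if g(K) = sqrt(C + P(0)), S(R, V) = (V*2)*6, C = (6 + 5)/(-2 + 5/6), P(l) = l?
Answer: -66/7 ≈ -9.4286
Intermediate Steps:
C = -66/7 (C = 11/(-2 + 5*(1/6)) = 11/(-2 + 5/6) = 11/(-7/6) = 11*(-6/7) = -66/7 ≈ -9.4286)
S(R, V) = 12*V (S(R, V) = (2*V)*6 = 12*V)
g(K) = I*sqrt(462)/7 (g(K) = sqrt(-66/7 + 0) = sqrt(-66/7) = I*sqrt(462)/7)
g(S(-1, 3))**2 = (I*sqrt(462)/7)**2 = -66/7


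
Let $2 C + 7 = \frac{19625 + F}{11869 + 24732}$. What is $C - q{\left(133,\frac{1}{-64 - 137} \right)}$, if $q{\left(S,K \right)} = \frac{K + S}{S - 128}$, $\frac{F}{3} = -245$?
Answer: $- \frac{2195339449}{73568010} \approx -29.841$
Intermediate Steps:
$F = -735$ ($F = 3 \left(-245\right) = -735$)
$q{\left(S,K \right)} = \frac{K + S}{-128 + S}$
$C = - \frac{237317}{73202}$ ($C = - \frac{7}{2} + \frac{\left(19625 - 735\right) \frac{1}{11869 + 24732}}{2} = - \frac{7}{2} + \frac{18890 \cdot \frac{1}{36601}}{2} = - \frac{7}{2} + \frac{1}{2} \cdot \frac{18890}{36601} = - \frac{7}{2} + \frac{9445}{36601} = - \frac{237317}{73202} \approx -3.2419$)
$C - q{\left(133,\frac{1}{-64 - 137} \right)} = - \frac{237317}{73202} - \frac{\frac{1}{-64 - 137} + 133}{-128 + 133} = - \frac{237317}{73202} - \frac{\frac{1}{-201} + 133}{5} = - \frac{237317}{73202} - \frac{- \frac{1}{201} + 133}{5} = - \frac{237317}{73202} - \frac{1}{5} \cdot \frac{26732}{201} = - \frac{237317}{73202} - \frac{26732}{1005} = - \frac{2195339449}{73568010}$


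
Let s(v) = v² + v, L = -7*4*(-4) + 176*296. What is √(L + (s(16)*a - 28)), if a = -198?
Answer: 2*I*√419 ≈ 40.939*I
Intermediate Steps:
L = 52208 (L = -28*(-4) + 52096 = 112 + 52096 = 52208)
s(v) = v + v²
√(L + (s(16)*a - 28)) = √(52208 + ((16*(1 + 16))*(-198) - 28)) = √(52208 + ((16*17)*(-198) - 28)) = √(52208 + (272*(-198) - 28)) = √(52208 + (-53856 - 28)) = √(52208 - 53884) = √(-1676) = 2*I*√419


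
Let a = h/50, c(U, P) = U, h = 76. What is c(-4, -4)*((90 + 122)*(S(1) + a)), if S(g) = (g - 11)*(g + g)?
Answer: 391776/25 ≈ 15671.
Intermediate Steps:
S(g) = 2*g*(-11 + g) (S(g) = (-11 + g)*(2*g) = 2*g*(-11 + g))
a = 38/25 (a = 76/50 = 76*(1/50) = 38/25 ≈ 1.5200)
c(-4, -4)*((90 + 122)*(S(1) + a)) = -4*(90 + 122)*(2*1*(-11 + 1) + 38/25) = -848*(2*1*(-10) + 38/25) = -848*(-20 + 38/25) = -848*(-462)/25 = -4*(-97944/25) = 391776/25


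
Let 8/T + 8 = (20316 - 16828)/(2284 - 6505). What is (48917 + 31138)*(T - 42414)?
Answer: -15812961462045/4657 ≈ -3.3955e+9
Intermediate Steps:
T = -4221/4657 (T = 8/(-8 + (20316 - 16828)/(2284 - 6505)) = 8/(-8 + 3488/(-4221)) = 8/(-8 + 3488*(-1/4221)) = 8/(-8 - 3488/4221) = 8/(-37256/4221) = 8*(-4221/37256) = -4221/4657 ≈ -0.90638)
(48917 + 31138)*(T - 42414) = (48917 + 31138)*(-4221/4657 - 42414) = 80055*(-197526219/4657) = -15812961462045/4657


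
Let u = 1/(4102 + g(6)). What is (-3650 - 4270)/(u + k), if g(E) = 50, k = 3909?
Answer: -32883840/16230169 ≈ -2.0261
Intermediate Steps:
u = 1/4152 (u = 1/(4102 + 50) = 1/4152 ≈ 0.00024085)
(-3650 - 4270)/(u + k) = (-3650 - 4270)/(1/4152 + 3909) = -7920/16230169/4152 = -7920*4152/16230169 = -32883840/16230169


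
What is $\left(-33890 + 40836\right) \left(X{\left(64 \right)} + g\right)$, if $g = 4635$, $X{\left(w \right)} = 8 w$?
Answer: $35751062$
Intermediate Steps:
$\left(-33890 + 40836\right) \left(X{\left(64 \right)} + g\right) = \left(-33890 + 40836\right) \left(8 \cdot 64 + 4635\right) = 6946 \left(512 + 4635\right) = 6946 \cdot 5147 = 35751062$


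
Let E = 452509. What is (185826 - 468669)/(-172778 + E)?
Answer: -282843/279731 ≈ -1.0111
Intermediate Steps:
(185826 - 468669)/(-172778 + E) = (185826 - 468669)/(-172778 + 452509) = -282843/279731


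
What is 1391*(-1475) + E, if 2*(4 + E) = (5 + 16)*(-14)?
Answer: -2051876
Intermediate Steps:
E = -151 (E = -4 + ((5 + 16)*(-14))/2 = -4 + (21*(-14))/2 = -4 + (½)*(-294) = -4 - 147 = -151)
1391*(-1475) + E = 1391*(-1475) - 151 = -2051725 - 151 = -2051876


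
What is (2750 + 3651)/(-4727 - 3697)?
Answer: -6401/8424 ≈ -0.75985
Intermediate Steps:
(2750 + 3651)/(-4727 - 3697) = 6401/(-8424) = 6401*(-1/8424) = -6401/8424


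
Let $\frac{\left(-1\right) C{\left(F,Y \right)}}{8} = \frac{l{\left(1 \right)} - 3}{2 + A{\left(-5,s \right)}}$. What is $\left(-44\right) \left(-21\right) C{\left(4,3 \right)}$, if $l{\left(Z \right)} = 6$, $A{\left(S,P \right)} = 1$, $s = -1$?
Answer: $-7392$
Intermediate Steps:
$C{\left(F,Y \right)} = -8$ ($C{\left(F,Y \right)} = - 8 \frac{6 - 3}{2 + 1} = - 8 \cdot \frac{3}{3} = - 8 \cdot 3 \cdot \frac{1}{3} = \left(-8\right) 1 = -8$)
$\left(-44\right) \left(-21\right) C{\left(4,3 \right)} = \left(-44\right) \left(-21\right) \left(-8\right) = 924 \left(-8\right) = -7392$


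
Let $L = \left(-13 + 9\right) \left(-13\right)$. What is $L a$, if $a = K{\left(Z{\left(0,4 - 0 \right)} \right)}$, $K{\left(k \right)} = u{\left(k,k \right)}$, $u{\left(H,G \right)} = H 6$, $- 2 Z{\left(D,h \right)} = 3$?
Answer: $-468$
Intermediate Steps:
$L = 52$ ($L = \left(-4\right) \left(-13\right) = 52$)
$Z{\left(D,h \right)} = - \frac{3}{2}$ ($Z{\left(D,h \right)} = \left(- \frac{1}{2}\right) 3 = - \frac{3}{2}$)
$u{\left(H,G \right)} = 6 H$
$K{\left(k \right)} = 6 k$
$a = -9$ ($a = 6 \left(- \frac{3}{2}\right) = -9$)
$L a = 52 \left(-9\right) = -468$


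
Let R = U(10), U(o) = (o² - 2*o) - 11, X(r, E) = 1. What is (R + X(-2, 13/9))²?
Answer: 4900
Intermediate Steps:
U(o) = -11 + o² - 2*o
R = 69 (R = -11 + 10² - 2*10 = -11 + 100 - 20 = 69)
(R + X(-2, 13/9))² = (69 + 1)² = 70² = 4900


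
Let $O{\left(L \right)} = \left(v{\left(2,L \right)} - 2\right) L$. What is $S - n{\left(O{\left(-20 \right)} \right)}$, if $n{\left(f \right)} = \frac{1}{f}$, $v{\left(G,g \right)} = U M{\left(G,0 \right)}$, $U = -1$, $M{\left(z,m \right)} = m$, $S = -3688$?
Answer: $- \frac{147521}{40} \approx -3688.0$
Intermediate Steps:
$v{\left(G,g \right)} = 0$ ($v{\left(G,g \right)} = \left(-1\right) 0 = 0$)
$O{\left(L \right)} = - 2 L$ ($O{\left(L \right)} = \left(0 - 2\right) L = - 2 L$)
$S - n{\left(O{\left(-20 \right)} \right)} = -3688 - \frac{1}{\left(-2\right) \left(-20\right)} = -3688 - \frac{1}{40} = - \frac{147521}{40}$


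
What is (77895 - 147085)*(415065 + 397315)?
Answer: -56208572200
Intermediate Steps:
(77895 - 147085)*(415065 + 397315) = -69190*812380 = -56208572200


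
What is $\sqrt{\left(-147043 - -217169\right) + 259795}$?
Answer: $\sqrt{329921} \approx 574.39$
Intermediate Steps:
$\sqrt{\left(-147043 - -217169\right) + 259795} = \sqrt{\left(-147043 + 217169\right) + 259795} = \sqrt{70126 + 259795} = \sqrt{329921}$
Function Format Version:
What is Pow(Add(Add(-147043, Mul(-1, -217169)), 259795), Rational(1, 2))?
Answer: Pow(329921, Rational(1, 2)) ≈ 574.39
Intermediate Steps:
Pow(Add(Add(-147043, Mul(-1, -217169)), 259795), Rational(1, 2)) = Pow(Add(Add(-147043, 217169), 259795), Rational(1, 2)) = Pow(Add(70126, 259795), Rational(1, 2)) = Pow(329921, Rational(1, 2))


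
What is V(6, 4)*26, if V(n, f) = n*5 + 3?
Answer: 858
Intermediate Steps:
V(n, f) = 3 + 5*n (V(n, f) = 5*n + 3 = 3 + 5*n)
V(6, 4)*26 = (3 + 5*6)*26 = (3 + 30)*26 = 33*26 = 858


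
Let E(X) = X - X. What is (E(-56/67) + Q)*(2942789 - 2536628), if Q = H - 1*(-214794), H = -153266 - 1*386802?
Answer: -132113613114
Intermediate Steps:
E(X) = 0
H = -540068 (H = -153266 - 386802 = -540068)
Q = -325274 (Q = -540068 - 1*(-214794) = -540068 + 214794 = -325274)
(E(-56/67) + Q)*(2942789 - 2536628) = (0 - 325274)*(2942789 - 2536628) = -325274*406161 = -132113613114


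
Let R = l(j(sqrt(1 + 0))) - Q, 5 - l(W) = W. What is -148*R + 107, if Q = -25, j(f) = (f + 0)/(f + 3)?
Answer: -4296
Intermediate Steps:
j(f) = f/(3 + f)
l(W) = 5 - W
R = 119/4 (R = (5 - sqrt(1 + 0)/(3 + sqrt(1 + 0))) - 1*(-25) = (5 - sqrt(1)/(3 + sqrt(1))) + 25 = (5 - 1/(3 + 1)) + 25 = (5 - 1/4) + 25 = 19/4 + 25 = 119/4 ≈ 29.750)
-148*R + 107 = -148*119/4 + 107 = -4403 + 107 = -4296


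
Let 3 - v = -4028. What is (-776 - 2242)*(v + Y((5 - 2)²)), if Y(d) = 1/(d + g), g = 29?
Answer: -231147111/19 ≈ -1.2166e+7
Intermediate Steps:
v = 4031 (v = 3 - 1*(-4028) = 3 + 4028 = 4031)
Y(d) = 1/(29 + d) (Y(d) = 1/(d + 29) = 1/(29 + d))
(-776 - 2242)*(v + Y((5 - 2)²)) = (-776 - 2242)*(4031 + 1/(29 + (5 - 2)²)) = -3018*(4031 + 1/(29 + 3²)) = -3018*(4031 + 1/(29 + 9)) = -3018*(4031 + 1/38) = -3018*153179/38 = -231147111/19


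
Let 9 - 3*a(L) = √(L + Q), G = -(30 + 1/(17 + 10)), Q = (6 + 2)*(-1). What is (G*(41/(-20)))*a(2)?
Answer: 33251/180 - 33251*I*√6/1620 ≈ 184.73 - 50.277*I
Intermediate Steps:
Q = -8 (Q = 8*(-1) = -8)
G = -811/27 (G = -(30 + 1/27) = -1*811/27 = -811/27 ≈ -30.037)
a(L) = 3 - √(-8 + L)/3 (a(L) = 3 - √(L - 8)/3 = 3 - √(-8 + L)/3)
(G*(41/(-20)))*a(2) = (-33251/(27*(-20)))*(3 - √(-8 + 2)/3) = (-33251*(-1)/(27*20))*(3 - I*√6/3) = (-811/27*(-41/20))*(3 - I*√6/3) = 33251*(3 - I*√6/3)/540 = 33251/180 - 33251*I*√6/1620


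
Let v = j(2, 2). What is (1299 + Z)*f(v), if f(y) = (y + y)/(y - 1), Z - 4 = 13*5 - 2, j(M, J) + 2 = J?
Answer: 0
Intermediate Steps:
j(M, J) = -2 + J
Z = 67 (Z = 4 + (13*5 - 2) = 4 + (65 - 2) = 4 + 63 = 67)
v = 0 (v = -2 + 2 = 0)
f(y) = 2*y/(-1 + y) (f(y) = (2*y)/(-1 + y) = 2*y/(-1 + y))
(1299 + Z)*f(v) = (1299 + 67)*(2*0/(-1 + 0)) = 1366*(2*0/(-1)) = 1366*(2*0*(-1)) = 1366*0 = 0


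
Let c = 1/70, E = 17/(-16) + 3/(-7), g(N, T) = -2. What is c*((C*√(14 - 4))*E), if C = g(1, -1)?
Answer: 167*√10/3920 ≈ 0.13472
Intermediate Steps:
C = -2
E = -167/112 (E = 17*(-1/16) + 3*(-⅐) = -17/16 - 3/7 = -167/112 ≈ -1.4911)
c = 1/70 ≈ 0.014286
c*((C*√(14 - 4))*E) = (-2*√(14 - 4)*(-167/112))/70 = (-2*√10*(-167/112))/70 = (167*√10/56)/70 = 167*√10/3920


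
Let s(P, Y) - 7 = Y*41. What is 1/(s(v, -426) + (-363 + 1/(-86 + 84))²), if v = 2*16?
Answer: 4/458693 ≈ 8.7204e-6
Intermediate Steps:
v = 32
s(P, Y) = 7 + 41*Y (s(P, Y) = 7 + Y*41 = 7 + 41*Y)
1/(s(v, -426) + (-363 + 1/(-86 + 84))²) = 1/((7 + 41*(-426)) + (-363 + 1/(-86 + 84))²) = 1/((7 - 17466) + (-363 + 1/(-2))²) = 1/(-17459 + (-363 - ½)²) = 1/(-17459 + (-727/2)²) = 1/(-17459 + 528529/4) = 1/(458693/4) = 4/458693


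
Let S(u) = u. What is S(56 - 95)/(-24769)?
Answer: 39/24769 ≈ 0.0015745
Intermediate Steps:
S(56 - 95)/(-24769) = (56 - 95)/(-24769) = -39*(-1/24769) = 39/24769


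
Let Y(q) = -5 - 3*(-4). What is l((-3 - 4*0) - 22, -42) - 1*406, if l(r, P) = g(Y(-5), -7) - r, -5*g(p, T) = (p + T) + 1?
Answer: -1906/5 ≈ -381.20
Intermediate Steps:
Y(q) = 7 (Y(q) = -5 + 12 = 7)
g(p, T) = -1/5 - T/5 - p/5 (g(p, T) = -((p + T) + 1)/5 = -((T + p) + 1)/5 = -(1 + T + p)/5 = -1/5 - T/5 - p/5)
l(r, P) = -1/5 - r (l(r, P) = (-1/5 - 1/5*(-7) - 1/5*7) - r = (-1/5 + 7/5 - 7/5) - r = -1/5 - r)
l((-3 - 4*0) - 22, -42) - 1*406 = (-1/5 - ((-3 - 4*0) - 22)) - 1*406 = (-1/5 - ((-3 + 0) - 22)) - 406 = (-1/5 - (-3 - 22)) - 406 = (-1/5 - 1*(-25)) - 406 = (-1/5 + 25) - 406 = 124/5 - 406 = -1906/5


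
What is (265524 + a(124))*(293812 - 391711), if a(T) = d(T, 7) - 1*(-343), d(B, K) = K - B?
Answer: -26016659250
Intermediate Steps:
a(T) = 350 - T (a(T) = (7 - T) - 1*(-343) = (7 - T) + 343 = 350 - T)
(265524 + a(124))*(293812 - 391711) = (265524 + (350 - 1*124))*(293812 - 391711) = (265524 + (350 - 124))*(-97899) = (265524 + 226)*(-97899) = 265750*(-97899) = -26016659250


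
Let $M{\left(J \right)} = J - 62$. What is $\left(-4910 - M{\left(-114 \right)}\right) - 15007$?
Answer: $-19741$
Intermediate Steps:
$M{\left(J \right)} = -62 + J$
$\left(-4910 - M{\left(-114 \right)}\right) - 15007 = \left(-4910 - \left(-62 - 114\right)\right) - 15007 = \left(-4910 - -176\right) - 15007 = \left(-4910 + 176\right) - 15007 = -4734 - 15007 = -19741$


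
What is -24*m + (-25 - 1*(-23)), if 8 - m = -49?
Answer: -1370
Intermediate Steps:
m = 57 (m = 8 - 1*(-49) = 8 + 49 = 57)
-24*m + (-25 - 1*(-23)) = -24*57 + (-25 - 1*(-23)) = -1368 + (-25 + 23) = -1368 - 2 = -1370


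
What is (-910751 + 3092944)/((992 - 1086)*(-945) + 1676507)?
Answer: 2182193/1765337 ≈ 1.2361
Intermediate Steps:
(-910751 + 3092944)/((992 - 1086)*(-945) + 1676507) = 2182193/(-94*(-945) + 1676507) = 2182193/(88830 + 1676507) = 2182193/1765337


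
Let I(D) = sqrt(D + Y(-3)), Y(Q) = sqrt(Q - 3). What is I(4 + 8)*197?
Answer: 197*sqrt(12 + I*sqrt(6)) ≈ 685.94 + 69.294*I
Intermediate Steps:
Y(Q) = sqrt(-3 + Q)
I(D) = sqrt(D + I*sqrt(6)) (I(D) = sqrt(D + sqrt(-3 - 3)) = sqrt(D + sqrt(-6)) = sqrt(D + I*sqrt(6)))
I(4 + 8)*197 = sqrt((4 + 8) + I*sqrt(6))*197 = sqrt(12 + I*sqrt(6))*197 = 197*sqrt(12 + I*sqrt(6))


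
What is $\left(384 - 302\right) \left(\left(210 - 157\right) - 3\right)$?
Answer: $4100$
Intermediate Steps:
$\left(384 - 302\right) \left(\left(210 - 157\right) - 3\right) = 82 \left(\left(210 - 157\right) - 3\right) = 82 \left(53 - 3\right) = 82 \cdot 50 = 4100$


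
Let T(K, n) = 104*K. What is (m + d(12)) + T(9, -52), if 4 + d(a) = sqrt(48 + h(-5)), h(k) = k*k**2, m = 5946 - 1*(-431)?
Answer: 7309 + I*sqrt(77) ≈ 7309.0 + 8.775*I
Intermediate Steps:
m = 6377 (m = 5946 + 431 = 6377)
h(k) = k**3
d(a) = -4 + I*sqrt(77) (d(a) = -4 + sqrt(48 + (-5)**3) = -4 + sqrt(48 - 125) = -4 + sqrt(-77) = -4 + I*sqrt(77))
(m + d(12)) + T(9, -52) = (6377 + (-4 + I*sqrt(77))) + 104*9 = (6373 + I*sqrt(77)) + 936 = 7309 + I*sqrt(77)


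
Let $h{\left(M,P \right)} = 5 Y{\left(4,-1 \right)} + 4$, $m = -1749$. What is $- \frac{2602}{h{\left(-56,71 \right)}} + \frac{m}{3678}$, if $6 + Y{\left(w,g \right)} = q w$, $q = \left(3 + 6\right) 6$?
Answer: $- \frac{1902267}{646102} \approx -2.9442$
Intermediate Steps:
$q = 54$ ($q = 9 \cdot 6 = 54$)
$Y{\left(w,g \right)} = -6 + 54 w$
$h{\left(M,P \right)} = 1054$ ($h{\left(M,P \right)} = 5 \left(-6 + 54 \cdot 4\right) + 4 = 5 \left(-6 + 216\right) + 4 = 5 \cdot 210 + 4 = 1050 + 4 = 1054$)
$- \frac{2602}{h{\left(-56,71 \right)}} + \frac{m}{3678} = - \frac{2602}{1054} - \frac{1749}{3678} = \left(-2602\right) \frac{1}{1054} - \frac{583}{1226} = - \frac{1301}{527} - \frac{583}{1226} = - \frac{1902267}{646102}$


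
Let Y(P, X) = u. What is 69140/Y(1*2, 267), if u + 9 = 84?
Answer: 13828/15 ≈ 921.87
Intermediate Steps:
u = 75 (u = -9 + 84 = 75)
Y(P, X) = 75
69140/Y(1*2, 267) = 69140/75 = 69140*(1/75) = 13828/15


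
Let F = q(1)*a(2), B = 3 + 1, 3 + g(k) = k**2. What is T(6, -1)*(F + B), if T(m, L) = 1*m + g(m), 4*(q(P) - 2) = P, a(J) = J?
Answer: 663/2 ≈ 331.50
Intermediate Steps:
g(k) = -3 + k**2
q(P) = 2 + P/4
B = 4
F = 9/2 (F = (2 + (1/4)*1)*2 = (2 + 1/4)*2 = (9/4)*2 = 9/2 ≈ 4.5000)
T(m, L) = -3 + m + m**2 (T(m, L) = 1*m + (-3 + m**2) = m + (-3 + m**2) = -3 + m + m**2)
T(6, -1)*(F + B) = (-3 + 6 + 6**2)*(9/2 + 4) = (-3 + 6 + 36)*(17/2) = 39*(17/2) = 663/2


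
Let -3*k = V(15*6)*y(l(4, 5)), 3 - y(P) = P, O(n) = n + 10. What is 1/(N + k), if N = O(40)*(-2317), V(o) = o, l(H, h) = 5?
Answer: -1/115790 ≈ -8.6363e-6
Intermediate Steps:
O(n) = 10 + n
y(P) = 3 - P
k = 60 (k = -15*6*(3 - 1*5)/3 = -30*(3 - 5) = -30*(-2) = -⅓*(-180) = 60)
N = -115850 (N = (10 + 40)*(-2317) = 50*(-2317) = -115850)
1/(N + k) = 1/(-115850 + 60) = 1/(-115790) = -1/115790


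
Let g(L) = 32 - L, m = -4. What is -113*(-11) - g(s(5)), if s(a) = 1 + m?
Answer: 1208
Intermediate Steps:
s(a) = -3 (s(a) = 1 - 4 = -3)
-113*(-11) - g(s(5)) = -113*(-11) - (32 - 1*(-3)) = 1243 - (32 + 3) = 1243 - 1*35 = 1243 - 35 = 1208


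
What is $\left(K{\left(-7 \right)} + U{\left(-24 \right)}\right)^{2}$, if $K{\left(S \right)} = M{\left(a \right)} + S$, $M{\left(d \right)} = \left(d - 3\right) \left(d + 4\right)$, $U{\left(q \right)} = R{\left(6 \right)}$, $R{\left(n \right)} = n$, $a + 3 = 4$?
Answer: $121$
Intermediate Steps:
$a = 1$ ($a = -3 + 4 = 1$)
$U{\left(q \right)} = 6$
$M{\left(d \right)} = \left(-3 + d\right) \left(4 + d\right)$
$K{\left(S \right)} = -10 + S$ ($K{\left(S \right)} = \left(-12 + 1 + 1^{2}\right) + S = \left(-12 + 1 + 1\right) + S = -10 + S$)
$\left(K{\left(-7 \right)} + U{\left(-24 \right)}\right)^{2} = \left(\left(-10 - 7\right) + 6\right)^{2} = \left(-17 + 6\right)^{2} = \left(-11\right)^{2} = 121$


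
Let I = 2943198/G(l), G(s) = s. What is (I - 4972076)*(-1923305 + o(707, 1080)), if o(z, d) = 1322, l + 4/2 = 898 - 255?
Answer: 6119896618918194/641 ≈ 9.5474e+12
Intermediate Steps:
l = 641 (l = -2 + (898 - 255) = -2 + 643 = 641)
I = 2943198/641 ≈ 4591.6
(I - 4972076)*(-1923305 + o(707, 1080)) = (2943198/641 - 4972076)*(-1923305 + 1322) = -3184157518/641*(-1921983) = 6119896618918194/641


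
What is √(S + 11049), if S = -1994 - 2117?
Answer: √6938 ≈ 83.295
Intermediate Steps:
S = -4111
√(S + 11049) = √(-4111 + 11049) = √6938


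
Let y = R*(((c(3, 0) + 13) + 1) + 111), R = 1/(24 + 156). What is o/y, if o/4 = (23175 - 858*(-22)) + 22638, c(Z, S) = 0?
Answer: 9315216/25 ≈ 3.7261e+5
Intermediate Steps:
o = 258756 (o = 4*((23175 - 858*(-22)) + 22638) = 4*((23175 + 18876) + 22638) = 4*(42051 + 22638) = 4*64689 = 258756)
R = 1/180 ≈ 0.0055556
y = 25/36 (y = (((0 + 13) + 1) + 111)/180 = ((13 + 1) + 111)/180 = (14 + 111)/180 = (1/180)*125 = 25/36 ≈ 0.69444)
o/y = 258756/(25/36) = 258756*(36/25) = 9315216/25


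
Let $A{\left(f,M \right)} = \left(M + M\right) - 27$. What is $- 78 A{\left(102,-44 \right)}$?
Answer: $8970$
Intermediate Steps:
$A{\left(f,M \right)} = -27 + 2 M$ ($A{\left(f,M \right)} = 2 M - 27 = -27 + 2 M$)
$- 78 A{\left(102,-44 \right)} = - 78 \left(-27 + 2 \left(-44\right)\right) = - 78 \left(-27 - 88\right) = \left(-78\right) \left(-115\right) = 8970$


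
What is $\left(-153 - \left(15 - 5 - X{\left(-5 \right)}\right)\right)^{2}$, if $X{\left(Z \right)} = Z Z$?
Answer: $19044$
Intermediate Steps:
$X{\left(Z \right)} = Z^{2}$
$\left(-153 - \left(15 - 5 - X{\left(-5 \right)}\right)\right)^{2} = \left(-153 - \left(15 - 25 - 5\right)\right)^{2} = \left(-153 + \left(25 - \left(15 - 5\right)\right)\right)^{2} = \left(-153 + \left(25 - 10\right)\right)^{2} = \left(-153 + 15\right)^{2} = \left(-138\right)^{2} = 19044$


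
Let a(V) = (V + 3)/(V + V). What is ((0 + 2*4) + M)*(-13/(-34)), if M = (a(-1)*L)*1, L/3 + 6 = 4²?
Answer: -143/17 ≈ -8.4118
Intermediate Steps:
a(V) = (3 + V)/(2*V) (a(V) = (3 + V)/((2*V)) = (3 + V)*(1/(2*V)) = (3 + V)/(2*V))
L = 30 (L = -18 + 3*4² = -18 + 3*16 = -18 + 48 = 30)
M = -30 (M = (((½)*(3 - 1)/(-1))*30)*1 = (((½)*(-1)*2)*30)*1 = -1*30*1 = -30*1 = -30)
((0 + 2*4) + M)*(-13/(-34)) = ((0 + 2*4) - 30)*(-13/(-34)) = ((0 + 8) - 30)*(-13*(-1/34)) = (8 - 30)*(13/34) = -22*13/34 = -143/17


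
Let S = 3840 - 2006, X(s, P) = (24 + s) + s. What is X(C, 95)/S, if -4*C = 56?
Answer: -2/917 ≈ -0.0021810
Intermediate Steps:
C = -14 (C = -¼*56 = -14)
X(s, P) = 24 + 2*s
S = 1834
X(C, 95)/S = (24 + 2*(-14))/1834 = (24 - 28)*(1/1834) = -4*1/1834 = -2/917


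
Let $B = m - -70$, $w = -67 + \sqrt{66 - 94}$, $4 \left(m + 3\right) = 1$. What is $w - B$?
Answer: $- \frac{537}{4} + 2 i \sqrt{7} \approx -134.25 + 5.2915 i$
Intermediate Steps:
$m = - \frac{11}{4}$ ($m = -3 + \frac{1}{4} \cdot 1 = -3 + \frac{1}{4} = - \frac{11}{4} \approx -2.75$)
$w = -67 + 2 i \sqrt{7}$ ($w = -67 + \sqrt{66 - 94} = -67 + \sqrt{-28} = -67 + 2 i \sqrt{7} \approx -67.0 + 5.2915 i$)
$B = \frac{269}{4}$ ($B = - \frac{11}{4} - -70 = - \frac{11}{4} + 70 = \frac{269}{4} \approx 67.25$)
$w - B = \left(-67 + 2 i \sqrt{7}\right) - \frac{269}{4} = - \frac{537}{4} + 2 i \sqrt{7}$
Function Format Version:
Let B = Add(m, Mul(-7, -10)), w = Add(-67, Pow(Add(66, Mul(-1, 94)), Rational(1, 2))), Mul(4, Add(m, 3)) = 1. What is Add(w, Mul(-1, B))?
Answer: Add(Rational(-537, 4), Mul(2, I, Pow(7, Rational(1, 2)))) ≈ Add(-134.25, Mul(5.2915, I))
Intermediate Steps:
m = Rational(-11, 4) (m = Add(-3, Mul(Rational(1, 4), 1)) = Add(-3, Rational(1, 4)) = Rational(-11, 4) ≈ -2.7500)
w = Add(-67, Mul(2, I, Pow(7, Rational(1, 2)))) (w = Add(-67, Pow(Add(66, -94), Rational(1, 2))) = Add(-67, Pow(-28, Rational(1, 2))) = Add(-67, Mul(2, I, Pow(7, Rational(1, 2)))) ≈ Add(-67.000, Mul(5.2915, I)))
B = Rational(269, 4) (B = Add(Rational(-11, 4), Mul(-7, -10)) = Add(Rational(-11, 4), 70) = Rational(269, 4) ≈ 67.250)
Add(w, Mul(-1, B)) = Add(Add(-67, Mul(2, I, Pow(7, Rational(1, 2)))), Mul(-1, Rational(269, 4))) = Add(Add(-67, Mul(2, I, Pow(7, Rational(1, 2)))), Rational(-269, 4)) = Add(Rational(-537, 4), Mul(2, I, Pow(7, Rational(1, 2))))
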